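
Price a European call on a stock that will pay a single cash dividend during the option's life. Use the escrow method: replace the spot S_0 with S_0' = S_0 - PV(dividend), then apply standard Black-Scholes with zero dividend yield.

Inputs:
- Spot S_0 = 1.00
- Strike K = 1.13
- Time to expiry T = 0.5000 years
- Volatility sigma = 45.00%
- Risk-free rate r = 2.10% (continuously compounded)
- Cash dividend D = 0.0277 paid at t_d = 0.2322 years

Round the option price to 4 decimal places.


Answer: Price = 0.0717

Derivation:
PV(D) = D * exp(-r * t_d) = 0.0277 * 0.99513567 = 0.02756526
S_0' = S_0 - PV(D) = 1.0000 - 0.02756526 = 0.97243474
d1 = (ln(S_0'/K) + (r + sigma^2/2)*T) / (sigma*sqrt(T)) = -0.27984125
d2 = d1 - sigma*sqrt(T) = -0.59803931
exp(-rT) = 0.98955493
N(d1) = 0.38979965; N(d2) = 0.27490685
C = S_0' * N(d1) - K * exp(-rT) * N(d2) = 0.97243474 * 0.38979965 - 1.1300 * 0.98955493 * 0.27490685 = 0.0717


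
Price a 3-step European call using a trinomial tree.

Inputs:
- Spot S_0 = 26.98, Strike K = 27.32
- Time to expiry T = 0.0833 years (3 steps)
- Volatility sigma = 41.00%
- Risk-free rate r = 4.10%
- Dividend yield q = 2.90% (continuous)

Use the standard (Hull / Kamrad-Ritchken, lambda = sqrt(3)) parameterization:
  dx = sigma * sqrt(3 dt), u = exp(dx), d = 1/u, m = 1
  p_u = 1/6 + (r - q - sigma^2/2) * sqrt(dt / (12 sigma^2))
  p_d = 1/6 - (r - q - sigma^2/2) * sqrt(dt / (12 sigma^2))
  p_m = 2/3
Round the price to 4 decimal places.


dt = T/N = 0.027767; dx = sigma*sqrt(3*dt) = 0.118333
u = exp(dx) = 1.125619; d = 1/u = 0.888400
p_u = 0.158213, p_m = 0.666667, p_d = 0.175120
Discount per step: exp(-r*dt) = 0.998862
Stock lattice S(k, j) with j the centered position index:
  k=0: S(0,+0) = 26.9800
  k=1: S(1,-1) = 23.9690; S(1,+0) = 26.9800; S(1,+1) = 30.3692
  k=2: S(2,-2) = 21.2941; S(2,-1) = 23.9690; S(2,+0) = 26.9800; S(2,+1) = 30.3692; S(2,+2) = 34.1842
  k=3: S(3,-3) = 18.9177; S(3,-2) = 21.2941; S(3,-1) = 23.9690; S(3,+0) = 26.9800; S(3,+1) = 30.3692; S(3,+2) = 34.1842; S(3,+3) = 38.4783
Terminal payoffs V(N, j) = max(S_T - K, 0):
  V(3,-3) = 0.000000; V(3,-2) = 0.000000; V(3,-1) = 0.000000; V(3,+0) = 0.000000; V(3,+1) = 3.049201; V(3,+2) = 6.864151; V(3,+3) = 11.158331
Backward induction: V(k, j) = exp(-r*dt) * [p_u * V(k+1, j+1) + p_m * V(k+1, j) + p_d * V(k+1, j-1)]
  V(2,-2) = exp(-r*dt) * [p_u*0.000000 + p_m*0.000000 + p_d*0.000000] = 0.000000
  V(2,-1) = exp(-r*dt) * [p_u*0.000000 + p_m*0.000000 + p_d*0.000000] = 0.000000
  V(2,+0) = exp(-r*dt) * [p_u*3.049201 + p_m*0.000000 + p_d*0.000000] = 0.481876
  V(2,+1) = exp(-r*dt) * [p_u*6.864151 + p_m*3.049201 + p_d*0.000000] = 3.115253
  V(2,+2) = exp(-r*dt) * [p_u*11.158331 + p_m*6.864151 + p_d*3.049201] = 6.867652
  V(1,-1) = exp(-r*dt) * [p_u*0.481876 + p_m*0.000000 + p_d*0.000000] = 0.076152
  V(1,+0) = exp(-r*dt) * [p_u*3.115253 + p_m*0.481876 + p_d*0.000000] = 0.813199
  V(1,+1) = exp(-r*dt) * [p_u*6.867652 + p_m*3.115253 + p_d*0.481876] = 3.244081
  V(0,+0) = exp(-r*dt) * [p_u*3.244081 + p_m*0.813199 + p_d*0.076152] = 1.067510

Answer: Price = V(0,0) = 1.0675


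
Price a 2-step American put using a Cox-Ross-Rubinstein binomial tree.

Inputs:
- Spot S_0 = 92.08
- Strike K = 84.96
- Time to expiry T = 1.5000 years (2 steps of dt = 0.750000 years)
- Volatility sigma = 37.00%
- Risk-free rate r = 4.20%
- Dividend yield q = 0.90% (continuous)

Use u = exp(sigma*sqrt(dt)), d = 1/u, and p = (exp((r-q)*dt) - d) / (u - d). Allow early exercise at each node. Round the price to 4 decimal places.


dt = T/N = 0.750000
u = exp(sigma*sqrt(dt)) = 1.377719; d = 1/u = 0.725837
p = (exp((r-q)*dt) - d) / (u - d) = 0.459012
Discount per step: exp(-r*dt) = 0.968991
Stock lattice S(k, i) with i counting down-moves:
  k=0: S(0,0) = 92.0800
  k=1: S(1,0) = 126.8604; S(1,1) = 66.8351
  k=2: S(2,0) = 174.7780; S(2,1) = 92.0800; S(2,2) = 48.5114
Terminal payoffs V(N, i) = max(K - S_T, 0):
  V(2,0) = 0.000000; V(2,1) = 0.000000; V(2,2) = 36.448593
Backward induction: V(k, i) = exp(-r*dt) * [p * V(k+1, i) + (1-p) * V(k+1, i+1)]; then take max(V_cont, immediate exercise) for American.
  V(1,0) = exp(-r*dt) * [p*0.000000 + (1-p)*0.000000] = 0.000000; exercise = 0.000000; V(1,0) = max -> 0.000000
  V(1,1) = exp(-r*dt) * [p*0.000000 + (1-p)*36.448593] = 19.106813; exercise = 18.124902; V(1,1) = max -> 19.106813
  V(0,0) = exp(-r*dt) * [p*0.000000 + (1-p)*19.106813] = 10.016033; exercise = 0.000000; V(0,0) = max -> 10.016033

Answer: Price = V(0,0) = 10.0160


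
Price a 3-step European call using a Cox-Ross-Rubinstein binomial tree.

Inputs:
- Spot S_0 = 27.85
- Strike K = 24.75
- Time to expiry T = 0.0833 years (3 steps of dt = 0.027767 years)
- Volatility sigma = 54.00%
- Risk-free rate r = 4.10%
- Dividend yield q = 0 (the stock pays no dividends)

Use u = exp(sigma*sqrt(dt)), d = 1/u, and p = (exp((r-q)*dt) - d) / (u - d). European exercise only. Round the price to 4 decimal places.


dt = T/N = 0.027767
u = exp(sigma*sqrt(dt)) = 1.094155; d = 1/u = 0.913948
p = (exp((r-q)*dt) - d) / (u - d) = 0.483841
Discount per step: exp(-r*dt) = 0.998862
Stock lattice S(k, i) with i counting down-moves:
  k=0: S(0,0) = 27.8500
  k=1: S(1,0) = 30.4722; S(1,1) = 25.4534
  k=2: S(2,0) = 33.3413; S(2,1) = 27.8500; S(2,2) = 23.2631
  k=3: S(3,0) = 36.4805; S(3,1) = 30.4722; S(3,2) = 25.4534; S(3,3) = 21.2613
Terminal payoffs V(N, i) = max(S_T - K, 0):
  V(3,0) = 11.730540; V(3,1) = 5.722205; V(3,2) = 0.703442; V(3,3) = 0.000000
Backward induction: V(k, i) = exp(-r*dt) * [p * V(k+1, i) + (1-p) * V(k+1, i+1)].
  V(2,0) = exp(-r*dt) * [p*11.730540 + (1-p)*5.722205] = 8.619463
  V(2,1) = exp(-r*dt) * [p*5.722205 + (1-p)*0.703442] = 3.128160
  V(2,2) = exp(-r*dt) * [p*0.703442 + (1-p)*0.000000] = 0.339966
  V(1,0) = exp(-r*dt) * [p*8.619463 + (1-p)*3.128160] = 5.778494
  V(1,1) = exp(-r*dt) * [p*3.128160 + (1-p)*0.339966] = 1.687086
  V(0,0) = exp(-r*dt) * [p*5.778494 + (1-p)*1.687086] = 3.662503

Answer: Price = V(0,0) = 3.6625


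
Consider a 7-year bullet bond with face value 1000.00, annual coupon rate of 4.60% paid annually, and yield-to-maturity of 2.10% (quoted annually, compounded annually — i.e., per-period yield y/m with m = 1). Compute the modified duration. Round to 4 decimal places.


Answer: Modified duration = 6.0848

Derivation:
Coupon per period c = face * coupon_rate / m = 46.000000
Periods per year m = 1; per-period yield y/m = 0.021000
Number of cashflows N = 7
Cashflows (t years, CF_t, discount factor 1/(1+y/m)^(m*t), PV):
  t = 1.0000: CF_t = 46.000000, DF = 0.979432, PV = 45.053869
  t = 2.0000: CF_t = 46.000000, DF = 0.959287, PV = 44.127198
  t = 3.0000: CF_t = 46.000000, DF = 0.939556, PV = 43.219586
  t = 4.0000: CF_t = 46.000000, DF = 0.920231, PV = 42.330643
  t = 5.0000: CF_t = 46.000000, DF = 0.901304, PV = 41.459983
  t = 6.0000: CF_t = 46.000000, DF = 0.882766, PV = 40.607231
  t = 7.0000: CF_t = 1046.000000, DF = 0.864609, PV = 904.381125
Price P = sum_t PV_t = 1161.179635
First compute Macaulay numerator sum_t t * PV_t:
  t * PV_t at t = 1.0000: 45.053869
  t * PV_t at t = 2.0000: 88.254395
  t * PV_t at t = 3.0000: 129.658759
  t * PV_t at t = 4.0000: 169.322571
  t * PV_t at t = 5.0000: 207.299916
  t * PV_t at t = 6.0000: 243.643388
  t * PV_t at t = 7.0000: 6330.667877
Macaulay duration D = 7213.900775 / 1161.179635 = 6.212562
Modified duration = D / (1 + y/m) = 6.212562 / (1 + 0.021000) = 6.084782


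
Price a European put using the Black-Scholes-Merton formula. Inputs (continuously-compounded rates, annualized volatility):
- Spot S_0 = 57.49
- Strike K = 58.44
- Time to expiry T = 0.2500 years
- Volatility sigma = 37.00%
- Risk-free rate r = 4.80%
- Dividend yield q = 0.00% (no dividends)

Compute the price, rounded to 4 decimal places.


Answer: Price = 4.3739

Derivation:
d1 = (ln(S/K) + (r - q + 0.5*sigma^2) * T) / (sigma * sqrt(T)) = 0.06877261
d2 = d1 - sigma * sqrt(T) = -0.11622739
exp(-rT) = 0.98807171; exp(-qT) = 1.00000000
P = K * exp(-rT) * N(-d2) - S_0 * exp(-qT) * N(-d1)
N(-d1) = 0.47258531; N(-d2) = 0.54626384
P = 58.4400 * 0.98807171 * 0.54626384 - 57.4900 * 1.00000000 * 0.47258531 = 4.3739


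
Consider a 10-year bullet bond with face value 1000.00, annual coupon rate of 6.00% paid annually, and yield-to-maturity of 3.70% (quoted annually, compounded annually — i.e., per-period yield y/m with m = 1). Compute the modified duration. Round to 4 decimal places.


Coupon per period c = face * coupon_rate / m = 60.000000
Periods per year m = 1; per-period yield y/m = 0.037000
Number of cashflows N = 10
Cashflows (t years, CF_t, discount factor 1/(1+y/m)^(m*t), PV):
  t = 1.0000: CF_t = 60.000000, DF = 0.964320, PV = 57.859209
  t = 2.0000: CF_t = 60.000000, DF = 0.929913, PV = 55.794802
  t = 3.0000: CF_t = 60.000000, DF = 0.896734, PV = 53.804052
  t = 4.0000: CF_t = 60.000000, DF = 0.864739, PV = 51.884331
  t = 5.0000: CF_t = 60.000000, DF = 0.833885, PV = 50.033106
  t = 6.0000: CF_t = 60.000000, DF = 0.804132, PV = 48.247933
  t = 7.0000: CF_t = 60.000000, DF = 0.775441, PV = 46.526454
  t = 8.0000: CF_t = 60.000000, DF = 0.747773, PV = 44.866397
  t = 9.0000: CF_t = 60.000000, DF = 0.721093, PV = 43.265571
  t = 10.0000: CF_t = 1060.000000, DF = 0.695364, PV = 737.086236
Price P = sum_t PV_t = 1189.368092
First compute Macaulay numerator sum_t t * PV_t:
  t * PV_t at t = 1.0000: 57.859209
  t * PV_t at t = 2.0000: 111.589603
  t * PV_t at t = 3.0000: 161.412155
  t * PV_t at t = 4.0000: 207.537326
  t * PV_t at t = 5.0000: 250.165532
  t * PV_t at t = 6.0000: 289.487598
  t * PV_t at t = 7.0000: 325.685179
  t * PV_t at t = 8.0000: 358.931180
  t * PV_t at t = 9.0000: 389.390142
  t * PV_t at t = 10.0000: 7370.862358
Macaulay duration D = 9522.920282 / 1189.368092 = 8.006706
Modified duration = D / (1 + y/m) = 8.006706 / (1 + 0.037000) = 7.721028

Answer: Modified duration = 7.7210


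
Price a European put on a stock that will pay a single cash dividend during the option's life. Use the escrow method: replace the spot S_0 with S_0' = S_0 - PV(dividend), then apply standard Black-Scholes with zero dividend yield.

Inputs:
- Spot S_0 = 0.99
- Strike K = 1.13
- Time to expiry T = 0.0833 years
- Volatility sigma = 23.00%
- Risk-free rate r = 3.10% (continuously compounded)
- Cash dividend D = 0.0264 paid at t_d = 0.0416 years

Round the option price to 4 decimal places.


Answer: Price = 0.1637

Derivation:
PV(D) = D * exp(-r * t_d) = 0.0264 * 0.99871123 = 0.02636598
S_0' = S_0 - PV(D) = 0.9900 - 0.02636598 = 0.96363402
d1 = (ln(S_0'/K) + (r + sigma^2/2)*T) / (sigma*sqrt(T)) = -2.32707280
d2 = d1 - sigma*sqrt(T) = -2.39345480
exp(-rT) = 0.99742103
N(-d1) = 0.99001930; N(-d2) = 0.99165473
P = K * exp(-rT) * N(-d2) - S_0' * N(-d1) = 1.1300 * 0.99742103 * 0.99165473 - 0.96363402 * 0.99001930 = 0.1637


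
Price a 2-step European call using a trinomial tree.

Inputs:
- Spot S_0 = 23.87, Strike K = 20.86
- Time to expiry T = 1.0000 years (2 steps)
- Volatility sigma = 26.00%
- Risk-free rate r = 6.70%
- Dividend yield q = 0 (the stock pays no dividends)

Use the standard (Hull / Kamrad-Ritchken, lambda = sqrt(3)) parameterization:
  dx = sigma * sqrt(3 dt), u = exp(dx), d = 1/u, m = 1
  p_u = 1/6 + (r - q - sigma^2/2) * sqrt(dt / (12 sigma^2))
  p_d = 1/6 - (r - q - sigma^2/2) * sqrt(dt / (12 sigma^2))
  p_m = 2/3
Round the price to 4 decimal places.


Answer: Price = V(0,0) = 5.1211

Derivation:
dt = T/N = 0.500000; dx = sigma*sqrt(3*dt) = 0.318434
u = exp(dx) = 1.374972; d = 1/u = 0.727287
p_u = 0.192732, p_m = 0.666667, p_d = 0.140602
Discount per step: exp(-r*dt) = 0.967055
Stock lattice S(k, j) with j the centered position index:
  k=0: S(0,+0) = 23.8700
  k=1: S(1,-1) = 17.3603; S(1,+0) = 23.8700; S(1,+1) = 32.8206
  k=2: S(2,-2) = 12.6260; S(2,-1) = 17.3603; S(2,+0) = 23.8700; S(2,+1) = 32.8206; S(2,+2) = 45.1274
Terminal payoffs V(N, j) = max(S_T - K, 0):
  V(2,-2) = 0.000000; V(2,-1) = 0.000000; V(2,+0) = 3.010000; V(2,+1) = 11.960591; V(2,+2) = 24.267408
Backward induction: V(k, j) = exp(-r*dt) * [p_u * V(k+1, j+1) + p_m * V(k+1, j) + p_d * V(k+1, j-1)]
  V(1,-1) = exp(-r*dt) * [p_u*3.010000 + p_m*0.000000 + p_d*0.000000] = 0.561010
  V(1,+0) = exp(-r*dt) * [p_u*11.960591 + p_m*3.010000 + p_d*0.000000] = 4.169798
  V(1,+1) = exp(-r*dt) * [p_u*24.267408 + p_m*11.960591 + p_d*3.010000] = 12.643313
  V(0,+0) = exp(-r*dt) * [p_u*12.643313 + p_m*4.169798 + p_d*0.561010] = 5.121051


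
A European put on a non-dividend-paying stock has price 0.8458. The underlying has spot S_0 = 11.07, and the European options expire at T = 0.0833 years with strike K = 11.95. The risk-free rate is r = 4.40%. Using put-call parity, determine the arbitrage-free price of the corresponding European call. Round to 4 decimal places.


Put-call parity: C - P = S_0 * exp(-qT) - K * exp(-rT).
S_0 * exp(-qT) = 11.0700 * 1.00000000 = 11.07000000
K * exp(-rT) = 11.9500 * 0.99634151 = 11.90628103
C = P + S*exp(-qT) - K*exp(-rT)
C = 0.8458 + 11.07000000 - 11.90628103 = 0.0095

Answer: Call price = 0.0095


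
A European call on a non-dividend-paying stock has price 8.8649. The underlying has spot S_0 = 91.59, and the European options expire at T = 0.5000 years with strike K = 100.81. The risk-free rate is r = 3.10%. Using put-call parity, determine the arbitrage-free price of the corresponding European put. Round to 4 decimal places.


Answer: Put price = 16.5344

Derivation:
Put-call parity: C - P = S_0 * exp(-qT) - K * exp(-rT).
S_0 * exp(-qT) = 91.5900 * 1.00000000 = 91.59000000
K * exp(-rT) = 100.8100 * 0.98461951 = 99.25949248
P = C - S*exp(-qT) + K*exp(-rT)
P = 8.8649 - 91.59000000 + 99.25949248 = 16.5344


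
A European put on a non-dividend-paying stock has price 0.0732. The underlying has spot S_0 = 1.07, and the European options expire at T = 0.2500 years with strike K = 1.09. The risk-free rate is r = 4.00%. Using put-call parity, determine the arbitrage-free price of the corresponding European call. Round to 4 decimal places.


Answer: Call price = 0.0640

Derivation:
Put-call parity: C - P = S_0 * exp(-qT) - K * exp(-rT).
S_0 * exp(-qT) = 1.0700 * 1.00000000 = 1.07000000
K * exp(-rT) = 1.0900 * 0.99004983 = 1.07915432
C = P + S*exp(-qT) - K*exp(-rT)
C = 0.0732 + 1.07000000 - 1.07915432 = 0.0640


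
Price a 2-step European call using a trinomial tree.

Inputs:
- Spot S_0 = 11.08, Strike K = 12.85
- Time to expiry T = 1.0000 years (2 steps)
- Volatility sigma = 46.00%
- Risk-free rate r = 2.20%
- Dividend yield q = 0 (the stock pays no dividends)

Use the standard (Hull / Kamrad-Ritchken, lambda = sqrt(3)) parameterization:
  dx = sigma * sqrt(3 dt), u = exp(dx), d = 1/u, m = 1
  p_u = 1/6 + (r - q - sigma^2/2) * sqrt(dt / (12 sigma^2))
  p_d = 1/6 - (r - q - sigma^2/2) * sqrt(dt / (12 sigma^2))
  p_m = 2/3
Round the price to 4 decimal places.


Answer: Price = V(0,0) = 1.4668

Derivation:
dt = T/N = 0.500000; dx = sigma*sqrt(3*dt) = 0.563383
u = exp(dx) = 1.756604; d = 1/u = 0.569280
p_u = 0.129481, p_m = 0.666667, p_d = 0.203853
Discount per step: exp(-r*dt) = 0.989060
Stock lattice S(k, j) with j the centered position index:
  k=0: S(0,+0) = 11.0800
  k=1: S(1,-1) = 6.3076; S(1,+0) = 11.0800; S(1,+1) = 19.4632
  k=2: S(2,-2) = 3.5908; S(2,-1) = 6.3076; S(2,+0) = 11.0800; S(2,+1) = 19.4632; S(2,+2) = 34.1891
Terminal payoffs V(N, j) = max(S_T - K, 0):
  V(2,-2) = 0.000000; V(2,-1) = 0.000000; V(2,+0) = 0.000000; V(2,+1) = 6.613177; V(2,+2) = 21.339103
Backward induction: V(k, j) = exp(-r*dt) * [p_u * V(k+1, j+1) + p_m * V(k+1, j) + p_d * V(k+1, j-1)]
  V(1,-1) = exp(-r*dt) * [p_u*0.000000 + p_m*0.000000 + p_d*0.000000] = 0.000000
  V(1,+0) = exp(-r*dt) * [p_u*6.613177 + p_m*0.000000 + p_d*0.000000] = 0.846911
  V(1,+1) = exp(-r*dt) * [p_u*21.339103 + p_m*6.613177 + p_d*0.000000] = 7.093327
  V(0,+0) = exp(-r*dt) * [p_u*7.093327 + p_m*0.846911 + p_d*0.000000] = 1.466831


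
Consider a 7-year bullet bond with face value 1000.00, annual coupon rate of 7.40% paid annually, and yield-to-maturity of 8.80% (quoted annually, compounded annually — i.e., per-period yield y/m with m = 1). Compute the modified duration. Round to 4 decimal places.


Coupon per period c = face * coupon_rate / m = 74.000000
Periods per year m = 1; per-period yield y/m = 0.088000
Number of cashflows N = 7
Cashflows (t years, CF_t, discount factor 1/(1+y/m)^(m*t), PV):
  t = 1.0000: CF_t = 74.000000, DF = 0.919118, PV = 68.014706
  t = 2.0000: CF_t = 74.000000, DF = 0.844777, PV = 62.513516
  t = 3.0000: CF_t = 74.000000, DF = 0.776450, PV = 57.457276
  t = 4.0000: CF_t = 74.000000, DF = 0.713649, PV = 52.809996
  t = 5.0000: CF_t = 74.000000, DF = 0.655927, PV = 48.538600
  t = 6.0000: CF_t = 74.000000, DF = 0.602874, PV = 44.612684
  t = 7.0000: CF_t = 1074.000000, DF = 0.554112, PV = 595.116531
Price P = sum_t PV_t = 929.063309
First compute Macaulay numerator sum_t t * PV_t:
  t * PV_t at t = 1.0000: 68.014706
  t * PV_t at t = 2.0000: 125.027033
  t * PV_t at t = 3.0000: 172.371828
  t * PV_t at t = 4.0000: 211.239986
  t * PV_t at t = 5.0000: 242.692998
  t * PV_t at t = 6.0000: 267.676101
  t * PV_t at t = 7.0000: 4165.815714
Macaulay duration D = 5252.838366 / 929.063309 = 5.653908
Modified duration = D / (1 + y/m) = 5.653908 / (1 + 0.088000) = 5.196607

Answer: Modified duration = 5.1966


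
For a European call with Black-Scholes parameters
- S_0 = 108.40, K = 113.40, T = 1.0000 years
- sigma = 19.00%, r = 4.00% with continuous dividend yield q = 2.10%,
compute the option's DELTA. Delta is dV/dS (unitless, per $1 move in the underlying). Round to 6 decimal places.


Answer: Delta = 0.473077

Derivation:
d1 = -0.0423331699; d2 = -0.2323331699
phi(d1) = 0.3985849688; exp(-qT) = 0.9792189646; exp(-rT) = 0.9607894392
N(d1) = 0.4831165516
Delta = exp(-qT) * N(d1) = 0.9792189646 * 0.4831165516 = 0.473077


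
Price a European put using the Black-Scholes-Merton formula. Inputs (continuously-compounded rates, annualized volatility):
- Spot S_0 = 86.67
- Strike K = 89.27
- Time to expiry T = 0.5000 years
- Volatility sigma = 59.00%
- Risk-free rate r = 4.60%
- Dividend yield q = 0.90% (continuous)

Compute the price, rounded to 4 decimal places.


d1 = (ln(S/K) + (r - q + 0.5*sigma^2) * T) / (sigma * sqrt(T)) = 0.18209154
d2 = d1 - sigma * sqrt(T) = -0.23510146
exp(-rT) = 0.97726248; exp(-qT) = 0.99551011
P = K * exp(-rT) * N(-d2) - S_0 * exp(-qT) * N(-d1)
N(-d1) = 0.42775544; N(-d2) = 0.59293501
P = 89.2700 * 0.97726248 * 0.59293501 - 86.6700 * 0.99551011 * 0.42775544 = 14.8207

Answer: Price = 14.8207


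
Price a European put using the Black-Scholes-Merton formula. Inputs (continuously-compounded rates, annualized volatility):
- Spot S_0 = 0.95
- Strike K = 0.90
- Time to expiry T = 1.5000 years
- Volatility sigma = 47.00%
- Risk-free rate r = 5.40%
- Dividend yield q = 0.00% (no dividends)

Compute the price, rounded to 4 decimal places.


Answer: Price = 0.1469

Derivation:
d1 = (ln(S/K) + (r - q + 0.5*sigma^2) * T) / (sigma * sqrt(T)) = 0.52245744
d2 = d1 - sigma * sqrt(T) = -0.05317265
exp(-rT) = 0.92219369; exp(-qT) = 1.00000000
P = K * exp(-rT) * N(-d2) - S_0 * exp(-qT) * N(-d1)
N(-d1) = 0.30067594; N(-d2) = 0.52120283
P = 0.9000 * 0.92219369 * 0.52120283 - 0.9500 * 1.00000000 * 0.30067594 = 0.1469


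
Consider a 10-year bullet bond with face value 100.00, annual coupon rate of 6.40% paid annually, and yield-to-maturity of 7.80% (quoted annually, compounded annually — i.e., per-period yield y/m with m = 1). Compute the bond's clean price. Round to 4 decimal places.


Answer: Price = 90.5205

Derivation:
Coupon per period c = face * coupon_rate / m = 6.400000
Periods per year m = 1; per-period yield y/m = 0.078000
Number of cashflows N = 10
Cashflows (t years, CF_t, discount factor 1/(1+y/m)^(m*t), PV):
  t = 1.0000: CF_t = 6.400000, DF = 0.927644, PV = 5.936920
  t = 2.0000: CF_t = 6.400000, DF = 0.860523, PV = 5.507347
  t = 3.0000: CF_t = 6.400000, DF = 0.798259, PV = 5.108856
  t = 4.0000: CF_t = 6.400000, DF = 0.740500, PV = 4.739199
  t = 5.0000: CF_t = 6.400000, DF = 0.686920, PV = 4.396288
  t = 6.0000: CF_t = 6.400000, DF = 0.637217, PV = 4.078190
  t = 7.0000: CF_t = 6.400000, DF = 0.591111, PV = 3.783107
  t = 8.0000: CF_t = 6.400000, DF = 0.548340, PV = 3.509376
  t = 9.0000: CF_t = 6.400000, DF = 0.508664, PV = 3.255451
  t = 10.0000: CF_t = 106.400000, DF = 0.471859, PV = 50.205815
Price P = sum_t PV_t = 90.520549


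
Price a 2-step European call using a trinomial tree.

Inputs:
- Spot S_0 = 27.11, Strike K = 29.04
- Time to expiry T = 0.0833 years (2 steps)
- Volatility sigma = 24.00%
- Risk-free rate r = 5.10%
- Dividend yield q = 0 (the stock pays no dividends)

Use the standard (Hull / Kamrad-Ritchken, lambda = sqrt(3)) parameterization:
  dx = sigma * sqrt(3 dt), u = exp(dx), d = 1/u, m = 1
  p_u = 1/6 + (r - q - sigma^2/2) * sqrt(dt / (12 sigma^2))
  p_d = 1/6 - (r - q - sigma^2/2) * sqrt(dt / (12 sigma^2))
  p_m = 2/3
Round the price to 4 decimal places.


Answer: Price = V(0,0) = 0.1984

Derivation:
dt = T/N = 0.041650; dx = sigma*sqrt(3*dt) = 0.084836
u = exp(dx) = 1.088538; d = 1/u = 0.918663
p_u = 0.172116, p_m = 0.666667, p_d = 0.161217
Discount per step: exp(-r*dt) = 0.997878
Stock lattice S(k, j) with j the centered position index:
  k=0: S(0,+0) = 27.1100
  k=1: S(1,-1) = 24.9050; S(1,+0) = 27.1100; S(1,+1) = 29.5103
  k=2: S(2,-2) = 22.8793; S(2,-1) = 24.9050; S(2,+0) = 27.1100; S(2,+1) = 29.5103; S(2,+2) = 32.1231
Terminal payoffs V(N, j) = max(S_T - K, 0):
  V(2,-2) = 0.000000; V(2,-1) = 0.000000; V(2,+0) = 0.000000; V(2,+1) = 0.470275; V(2,+2) = 3.083066
Backward induction: V(k, j) = exp(-r*dt) * [p_u * V(k+1, j+1) + p_m * V(k+1, j) + p_d * V(k+1, j-1)]
  V(1,-1) = exp(-r*dt) * [p_u*0.000000 + p_m*0.000000 + p_d*0.000000] = 0.000000
  V(1,+0) = exp(-r*dt) * [p_u*0.470275 + p_m*0.000000 + p_d*0.000000] = 0.080770
  V(1,+1) = exp(-r*dt) * [p_u*3.083066 + p_m*0.470275 + p_d*0.000000] = 0.842371
  V(0,+0) = exp(-r*dt) * [p_u*0.842371 + p_m*0.080770 + p_d*0.000000] = 0.198411


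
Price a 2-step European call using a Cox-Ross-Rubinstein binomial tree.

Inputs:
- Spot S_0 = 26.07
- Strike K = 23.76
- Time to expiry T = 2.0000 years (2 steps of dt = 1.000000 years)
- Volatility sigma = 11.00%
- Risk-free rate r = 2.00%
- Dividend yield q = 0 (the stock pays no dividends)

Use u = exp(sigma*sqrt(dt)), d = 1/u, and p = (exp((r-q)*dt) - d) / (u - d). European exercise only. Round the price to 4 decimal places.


dt = T/N = 1.000000
u = exp(sigma*sqrt(dt)) = 1.116278; d = 1/u = 0.895834
p = (exp((r-q)*dt) - d) / (u - d) = 0.564167
Discount per step: exp(-r*dt) = 0.980199
Stock lattice S(k, i) with i counting down-moves:
  k=0: S(0,0) = 26.0700
  k=1: S(1,0) = 29.1014; S(1,1) = 23.3544
  k=2: S(2,0) = 32.4852; S(2,1) = 26.0700; S(2,2) = 20.9217
Terminal payoffs V(N, i) = max(S_T - K, 0):
  V(2,0) = 8.725220; V(2,1) = 2.310000; V(2,2) = 0.000000
Backward induction: V(k, i) = exp(-r*dt) * [p * V(k+1, i) + (1-p) * V(k+1, i+1)].
  V(1,0) = exp(-r*dt) * [p*8.725220 + (1-p)*2.310000] = 5.811849
  V(1,1) = exp(-r*dt) * [p*2.310000 + (1-p)*0.000000] = 1.277420
  V(0,0) = exp(-r*dt) * [p*5.811849 + (1-p)*1.277420] = 3.759646

Answer: Price = V(0,0) = 3.7596


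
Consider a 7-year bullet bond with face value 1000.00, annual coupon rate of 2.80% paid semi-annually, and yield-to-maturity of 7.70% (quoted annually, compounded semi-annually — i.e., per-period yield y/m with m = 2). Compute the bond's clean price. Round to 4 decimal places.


Answer: Price = 738.6217

Derivation:
Coupon per period c = face * coupon_rate / m = 14.000000
Periods per year m = 2; per-period yield y/m = 0.038500
Number of cashflows N = 14
Cashflows (t years, CF_t, discount factor 1/(1+y/m)^(m*t), PV):
  t = 0.5000: CF_t = 14.000000, DF = 0.962927, PV = 13.480982
  t = 1.0000: CF_t = 14.000000, DF = 0.927229, PV = 12.981206
  t = 1.5000: CF_t = 14.000000, DF = 0.892854, PV = 12.499957
  t = 2.0000: CF_t = 14.000000, DF = 0.859754, PV = 12.036550
  t = 2.5000: CF_t = 14.000000, DF = 0.827880, PV = 11.590323
  t = 3.0000: CF_t = 14.000000, DF = 0.797188, PV = 11.160638
  t = 3.5000: CF_t = 14.000000, DF = 0.767635, PV = 10.746883
  t = 4.0000: CF_t = 14.000000, DF = 0.739176, PV = 10.348467
  t = 4.5000: CF_t = 14.000000, DF = 0.711773, PV = 9.964822
  t = 5.0000: CF_t = 14.000000, DF = 0.685386, PV = 9.595399
  t = 5.5000: CF_t = 14.000000, DF = 0.659977, PV = 9.239671
  t = 6.0000: CF_t = 14.000000, DF = 0.635509, PV = 8.897132
  t = 6.5000: CF_t = 14.000000, DF = 0.611949, PV = 8.567291
  t = 7.0000: CF_t = 1014.000000, DF = 0.589263, PV = 597.512428
Price P = sum_t PV_t = 738.621750


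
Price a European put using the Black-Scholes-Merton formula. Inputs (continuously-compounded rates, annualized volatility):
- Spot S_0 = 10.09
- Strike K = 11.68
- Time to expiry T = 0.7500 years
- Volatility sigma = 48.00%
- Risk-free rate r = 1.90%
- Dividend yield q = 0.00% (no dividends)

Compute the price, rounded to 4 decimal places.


d1 = (ln(S/K) + (r - q + 0.5*sigma^2) * T) / (sigma * sqrt(T)) = -0.10989656
d2 = d1 - sigma * sqrt(T) = -0.52558876
exp(-rT) = 0.98585105; exp(-qT) = 1.00000000
P = K * exp(-rT) * N(-d2) - S_0 * exp(-qT) * N(-d1)
N(-d1) = 0.54375430; N(-d2) = 0.70041301
P = 11.6800 * 0.98585105 * 0.70041301 - 10.0900 * 1.00000000 * 0.54375430 = 2.5786

Answer: Price = 2.5786


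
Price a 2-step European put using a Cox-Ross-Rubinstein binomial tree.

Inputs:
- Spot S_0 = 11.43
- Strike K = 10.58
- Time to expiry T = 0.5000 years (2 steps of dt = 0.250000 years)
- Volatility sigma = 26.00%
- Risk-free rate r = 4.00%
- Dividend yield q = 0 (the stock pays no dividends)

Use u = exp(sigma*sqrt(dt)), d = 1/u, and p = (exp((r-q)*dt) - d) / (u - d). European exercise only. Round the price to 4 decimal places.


dt = T/N = 0.250000
u = exp(sigma*sqrt(dt)) = 1.138828; d = 1/u = 0.878095
p = (exp((r-q)*dt) - d) / (u - d) = 0.506092
Discount per step: exp(-r*dt) = 0.990050
Stock lattice S(k, i) with i counting down-moves:
  k=0: S(0,0) = 11.4300
  k=1: S(1,0) = 13.0168; S(1,1) = 10.0366
  k=2: S(2,0) = 14.8239; S(2,1) = 11.4300; S(2,2) = 8.8131
Terminal payoffs V(N, i) = max(K - S_T, 0):
  V(2,0) = 0.000000; V(2,1) = 0.000000; V(2,2) = 1.766880
Backward induction: V(k, i) = exp(-r*dt) * [p * V(k+1, i) + (1-p) * V(k+1, i+1)].
  V(1,0) = exp(-r*dt) * [p*0.000000 + (1-p)*0.000000] = 0.000000
  V(1,1) = exp(-r*dt) * [p*0.000000 + (1-p)*1.766880] = 0.863994
  V(0,0) = exp(-r*dt) * [p*0.000000 + (1-p)*0.863994] = 0.422488

Answer: Price = V(0,0) = 0.4225


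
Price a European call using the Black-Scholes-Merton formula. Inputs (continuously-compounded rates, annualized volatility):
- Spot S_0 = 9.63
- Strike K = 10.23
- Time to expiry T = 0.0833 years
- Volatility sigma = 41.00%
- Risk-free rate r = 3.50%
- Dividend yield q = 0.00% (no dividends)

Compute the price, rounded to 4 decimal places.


d1 = (ln(S/K) + (r - q + 0.5*sigma^2) * T) / (sigma * sqrt(T)) = -0.42696824
d2 = d1 - sigma * sqrt(T) = -0.54530137
exp(-rT) = 0.99708875; exp(-qT) = 1.00000000
C = S_0 * exp(-qT) * N(d1) - K * exp(-rT) * N(d2)
N(d1) = 0.33470123; N(d2) = 0.29277313
C = 9.6300 * 1.00000000 * 0.33470123 - 10.2300 * 0.99708875 * 0.29277313 = 0.2368

Answer: Price = 0.2368


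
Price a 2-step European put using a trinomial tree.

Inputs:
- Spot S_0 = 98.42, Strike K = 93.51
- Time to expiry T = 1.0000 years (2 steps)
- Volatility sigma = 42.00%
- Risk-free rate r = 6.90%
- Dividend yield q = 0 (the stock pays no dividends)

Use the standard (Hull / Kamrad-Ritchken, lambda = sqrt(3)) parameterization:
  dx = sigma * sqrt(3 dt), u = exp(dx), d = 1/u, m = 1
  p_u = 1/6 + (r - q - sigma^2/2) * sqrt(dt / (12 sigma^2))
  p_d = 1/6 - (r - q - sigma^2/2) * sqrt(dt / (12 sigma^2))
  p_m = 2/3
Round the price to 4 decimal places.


Answer: Price = V(0,0) = 9.2793

Derivation:
dt = T/N = 0.500000; dx = sigma*sqrt(3*dt) = 0.514393
u = exp(dx) = 1.672623; d = 1/u = 0.597863
p_u = 0.157335, p_m = 0.666667, p_d = 0.175998
Discount per step: exp(-r*dt) = 0.966088
Stock lattice S(k, j) with j the centered position index:
  k=0: S(0,+0) = 98.4200
  k=1: S(1,-1) = 58.8417; S(1,+0) = 98.4200; S(1,+1) = 164.6195
  k=2: S(2,-2) = 35.1793; S(2,-1) = 58.8417; S(2,+0) = 98.4200; S(2,+1) = 164.6195; S(2,+2) = 275.3463
Terminal payoffs V(N, j) = max(K - S_T, 0):
  V(2,-2) = 58.330682; V(2,-1) = 34.668276; V(2,+0) = 0.000000; V(2,+1) = 0.000000; V(2,+2) = 0.000000
Backward induction: V(k, j) = exp(-r*dt) * [p_u * V(k+1, j+1) + p_m * V(k+1, j) + p_d * V(k+1, j-1)]
  V(1,-1) = exp(-r*dt) * [p_u*0.000000 + p_m*34.668276 + p_d*58.330682] = 32.246358
  V(1,+0) = exp(-r*dt) * [p_u*0.000000 + p_m*0.000000 + p_d*34.668276] = 5.894636
  V(1,+1) = exp(-r*dt) * [p_u*0.000000 + p_m*0.000000 + p_d*0.000000] = 0.000000
  V(0,+0) = exp(-r*dt) * [p_u*0.000000 + p_m*5.894636 + p_d*32.246358] = 9.279330


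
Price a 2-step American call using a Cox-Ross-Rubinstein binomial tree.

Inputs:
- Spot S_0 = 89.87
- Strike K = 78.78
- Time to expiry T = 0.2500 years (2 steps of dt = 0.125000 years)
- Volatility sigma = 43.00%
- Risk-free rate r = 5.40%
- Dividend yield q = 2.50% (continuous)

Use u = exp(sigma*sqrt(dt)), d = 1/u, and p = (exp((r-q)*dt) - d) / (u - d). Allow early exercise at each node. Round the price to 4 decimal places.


Answer: Price = V(0,0) = 14.9914

Derivation:
dt = T/N = 0.125000
u = exp(sigma*sqrt(dt)) = 1.164193; d = 1/u = 0.858964
p = (exp((r-q)*dt) - d) / (u - d) = 0.473964
Discount per step: exp(-r*dt) = 0.993273
Stock lattice S(k, i) with i counting down-moves:
  k=0: S(0,0) = 89.8700
  k=1: S(1,0) = 104.6260; S(1,1) = 77.1951
  k=2: S(2,0) = 121.8048; S(2,1) = 89.8700; S(2,2) = 66.3078
Terminal payoffs V(N, i) = max(S_T - K, 0):
  V(2,0) = 43.024841; V(2,1) = 11.090000; V(2,2) = 0.000000
Backward induction: V(k, i) = exp(-r*dt) * [p * V(k+1, i) + (1-p) * V(k+1, i+1)]; then take max(V_cont, immediate exercise) for American.
  V(1,0) = exp(-r*dt) * [p*43.024841 + (1-p)*11.090000] = 26.049534; exercise = 25.846006; V(1,0) = max -> 26.049534
  V(1,1) = exp(-r*dt) * [p*11.090000 + (1-p)*0.000000] = 5.220900; exercise = 0.000000; V(1,1) = max -> 5.220900
  V(0,0) = exp(-r*dt) * [p*26.049534 + (1-p)*5.220900] = 14.991387; exercise = 11.090000; V(0,0) = max -> 14.991387


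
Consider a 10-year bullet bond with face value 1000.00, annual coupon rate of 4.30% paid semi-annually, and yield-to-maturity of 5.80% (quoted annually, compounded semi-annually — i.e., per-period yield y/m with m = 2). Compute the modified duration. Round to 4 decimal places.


Answer: Modified duration = 7.8716

Derivation:
Coupon per period c = face * coupon_rate / m = 21.500000
Periods per year m = 2; per-period yield y/m = 0.029000
Number of cashflows N = 20
Cashflows (t years, CF_t, discount factor 1/(1+y/m)^(m*t), PV):
  t = 0.5000: CF_t = 21.500000, DF = 0.971817, PV = 20.894072
  t = 1.0000: CF_t = 21.500000, DF = 0.944429, PV = 20.305221
  t = 1.5000: CF_t = 21.500000, DF = 0.917812, PV = 19.732965
  t = 2.0000: CF_t = 21.500000, DF = 0.891946, PV = 19.176836
  t = 2.5000: CF_t = 21.500000, DF = 0.866808, PV = 18.636381
  t = 3.0000: CF_t = 21.500000, DF = 0.842379, PV = 18.111158
  t = 3.5000: CF_t = 21.500000, DF = 0.818639, PV = 17.600736
  t = 4.0000: CF_t = 21.500000, DF = 0.795567, PV = 17.104700
  t = 4.5000: CF_t = 21.500000, DF = 0.773146, PV = 16.622643
  t = 5.0000: CF_t = 21.500000, DF = 0.751357, PV = 16.154172
  t = 5.5000: CF_t = 21.500000, DF = 0.730182, PV = 15.698904
  t = 6.0000: CF_t = 21.500000, DF = 0.709603, PV = 15.256467
  t = 6.5000: CF_t = 21.500000, DF = 0.689605, PV = 14.826498
  t = 7.0000: CF_t = 21.500000, DF = 0.670170, PV = 14.408647
  t = 7.5000: CF_t = 21.500000, DF = 0.651282, PV = 14.002573
  t = 8.0000: CF_t = 21.500000, DF = 0.632928, PV = 13.607942
  t = 8.5000: CF_t = 21.500000, DF = 0.615090, PV = 13.224434
  t = 9.0000: CF_t = 21.500000, DF = 0.597755, PV = 12.851734
  t = 9.5000: CF_t = 21.500000, DF = 0.580909, PV = 12.489537
  t = 10.0000: CF_t = 1021.500000, DF = 0.564537, PV = 576.674670
Price P = sum_t PV_t = 887.380290
First compute Macaulay numerator sum_t t * PV_t:
  t * PV_t at t = 0.5000: 10.447036
  t * PV_t at t = 1.0000: 20.305221
  t * PV_t at t = 1.5000: 29.599447
  t * PV_t at t = 2.0000: 38.353673
  t * PV_t at t = 2.5000: 46.590953
  t * PV_t at t = 3.0000: 54.333473
  t * PV_t at t = 3.5000: 61.602577
  t * PV_t at t = 4.0000: 68.418800
  t * PV_t at t = 4.5000: 74.801895
  t * PV_t at t = 5.0000: 80.770862
  t * PV_t at t = 5.5000: 86.343973
  t * PV_t at t = 6.0000: 91.538800
  t * PV_t at t = 6.5000: 96.372238
  t * PV_t at t = 7.0000: 100.860532
  t * PV_t at t = 7.5000: 105.019296
  t * PV_t at t = 8.0000: 108.863540
  t * PV_t at t = 8.5000: 112.407688
  t * PV_t at t = 9.0000: 115.665602
  t * PV_t at t = 9.5000: 118.650602
  t * PV_t at t = 10.0000: 5766.746699
Macaulay duration D = 7187.692905 / 887.380290 = 8.099901
Modified duration = D / (1 + y/m) = 8.099901 / (1 + 0.029000) = 7.871624


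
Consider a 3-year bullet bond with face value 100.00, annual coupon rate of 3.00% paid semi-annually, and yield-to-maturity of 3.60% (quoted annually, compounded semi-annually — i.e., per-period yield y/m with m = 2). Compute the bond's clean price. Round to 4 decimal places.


Answer: Price = 98.3082

Derivation:
Coupon per period c = face * coupon_rate / m = 1.500000
Periods per year m = 2; per-period yield y/m = 0.018000
Number of cashflows N = 6
Cashflows (t years, CF_t, discount factor 1/(1+y/m)^(m*t), PV):
  t = 0.5000: CF_t = 1.500000, DF = 0.982318, PV = 1.473477
  t = 1.0000: CF_t = 1.500000, DF = 0.964949, PV = 1.447424
  t = 1.5000: CF_t = 1.500000, DF = 0.947887, PV = 1.421831
  t = 2.0000: CF_t = 1.500000, DF = 0.931127, PV = 1.396690
  t = 2.5000: CF_t = 1.500000, DF = 0.914663, PV = 1.371994
  t = 3.0000: CF_t = 101.500000, DF = 0.898490, PV = 91.196753
Price P = sum_t PV_t = 98.308170


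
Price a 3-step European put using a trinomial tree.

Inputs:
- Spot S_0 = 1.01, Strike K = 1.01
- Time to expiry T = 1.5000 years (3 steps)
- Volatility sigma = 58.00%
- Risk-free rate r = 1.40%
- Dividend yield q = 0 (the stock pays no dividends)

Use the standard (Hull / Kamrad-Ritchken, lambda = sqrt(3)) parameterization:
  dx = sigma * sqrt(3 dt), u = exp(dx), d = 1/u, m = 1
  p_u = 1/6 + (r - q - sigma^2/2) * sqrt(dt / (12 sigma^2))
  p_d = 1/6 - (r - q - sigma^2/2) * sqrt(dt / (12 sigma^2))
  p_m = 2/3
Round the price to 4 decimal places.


Answer: Price = V(0,0) = 0.2391

Derivation:
dt = T/N = 0.500000; dx = sigma*sqrt(3*dt) = 0.710352
u = exp(dx) = 2.034707; d = 1/u = 0.491471
p_u = 0.112398, p_m = 0.666667, p_d = 0.220936
Discount per step: exp(-r*dt) = 0.993024
Stock lattice S(k, j) with j the centered position index:
  k=0: S(0,+0) = 1.0100
  k=1: S(1,-1) = 0.4964; S(1,+0) = 1.0100; S(1,+1) = 2.0551
  k=2: S(2,-2) = 0.2440; S(2,-1) = 0.4964; S(2,+0) = 1.0100; S(2,+1) = 2.0551; S(2,+2) = 4.1814
  k=3: S(3,-3) = 0.1199; S(3,-2) = 0.2440; S(3,-1) = 0.4964; S(3,+0) = 1.0100; S(3,+1) = 2.0551; S(3,+2) = 4.1814; S(3,+3) = 8.5080
Terminal payoffs V(N, j) = max(K - S_T, 0):
  V(3,-3) = 0.890101; V(3,-2) = 0.766041; V(3,-1) = 0.513614; V(3,+0) = 0.000000; V(3,+1) = 0.000000; V(3,+2) = 0.000000; V(3,+3) = 0.000000
Backward induction: V(k, j) = exp(-r*dt) * [p_u * V(k+1, j+1) + p_m * V(k+1, j) + p_d * V(k+1, j-1)]
  V(2,-2) = exp(-r*dt) * [p_u*0.513614 + p_m*0.766041 + p_d*0.890101] = 0.759741
  V(2,-1) = exp(-r*dt) * [p_u*0.000000 + p_m*0.513614 + p_d*0.766041] = 0.508086
  V(2,+0) = exp(-r*dt) * [p_u*0.000000 + p_m*0.000000 + p_d*0.513614] = 0.112684
  V(2,+1) = exp(-r*dt) * [p_u*0.000000 + p_m*0.000000 + p_d*0.000000] = 0.000000
  V(2,+2) = exp(-r*dt) * [p_u*0.000000 + p_m*0.000000 + p_d*0.000000] = 0.000000
  V(1,-1) = exp(-r*dt) * [p_u*0.112684 + p_m*0.508086 + p_d*0.759741] = 0.515621
  V(1,+0) = exp(-r*dt) * [p_u*0.000000 + p_m*0.112684 + p_d*0.508086] = 0.186070
  V(1,+1) = exp(-r*dt) * [p_u*0.000000 + p_m*0.000000 + p_d*0.112684] = 0.024722
  V(0,+0) = exp(-r*dt) * [p_u*0.024722 + p_m*0.186070 + p_d*0.515621] = 0.239065


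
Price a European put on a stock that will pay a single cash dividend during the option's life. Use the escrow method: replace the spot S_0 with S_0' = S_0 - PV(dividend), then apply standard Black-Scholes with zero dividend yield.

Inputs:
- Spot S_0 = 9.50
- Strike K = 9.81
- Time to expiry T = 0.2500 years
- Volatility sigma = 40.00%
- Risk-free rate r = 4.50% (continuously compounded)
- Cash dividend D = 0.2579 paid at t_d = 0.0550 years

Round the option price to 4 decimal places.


PV(D) = D * exp(-r * t_d) = 0.2579 * 0.99752806 = 0.25726249
S_0' = S_0 - PV(D) = 9.5000 - 0.25726249 = 9.24273751
d1 = (ln(S_0'/K) + (r + sigma^2/2)*T) / (sigma*sqrt(T)) = -0.14157082
d2 = d1 - sigma*sqrt(T) = -0.34157082
exp(-rT) = 0.98881304
N(-d1) = 0.55629049; N(-d2) = 0.63366305
P = K * exp(-rT) * N(-d2) - S_0' * N(-d1) = 9.8100 * 0.98881304 * 0.63366305 - 9.24273751 * 0.55629049 = 1.0050

Answer: Price = 1.0050


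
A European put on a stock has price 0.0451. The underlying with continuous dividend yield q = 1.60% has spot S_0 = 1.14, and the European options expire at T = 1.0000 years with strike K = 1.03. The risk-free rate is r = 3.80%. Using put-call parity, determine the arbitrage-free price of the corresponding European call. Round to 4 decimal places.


Answer: Call price = 0.1754

Derivation:
Put-call parity: C - P = S_0 * exp(-qT) - K * exp(-rT).
S_0 * exp(-qT) = 1.1400 * 0.98412732 = 1.12190514
K * exp(-rT) = 1.0300 * 0.96271294 = 0.99159433
C = P + S*exp(-qT) - K*exp(-rT)
C = 0.0451 + 1.12190514 - 0.99159433 = 0.1754


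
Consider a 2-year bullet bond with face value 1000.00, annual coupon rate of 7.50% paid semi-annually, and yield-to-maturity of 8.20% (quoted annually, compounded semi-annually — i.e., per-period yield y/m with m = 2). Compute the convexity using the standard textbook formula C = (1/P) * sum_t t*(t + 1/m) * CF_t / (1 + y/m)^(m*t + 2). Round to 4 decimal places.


Coupon per period c = face * coupon_rate / m = 37.500000
Periods per year m = 2; per-period yield y/m = 0.041000
Number of cashflows N = 4
Cashflows (t years, CF_t, discount factor 1/(1+y/m)^(m*t), PV):
  t = 0.5000: CF_t = 37.500000, DF = 0.960615, PV = 36.023055
  t = 1.0000: CF_t = 37.500000, DF = 0.922781, PV = 34.604279
  t = 1.5000: CF_t = 37.500000, DF = 0.886437, PV = 33.241383
  t = 2.0000: CF_t = 1037.500000, DF = 0.851524, PV = 883.456534
Price P = sum_t PV_t = 987.325251
Convexity numerator sum_t t*(t + 1/m) * CF_t / (1+y/m)^(m*t + 2):
  t = 0.5000: term = 16.620691
  t = 1.0000: term = 47.898246
  t = 1.5000: term = 92.023527
  t = 2.0000: term = 4076.183556
Convexity = (1/P) * sum = 4232.726020 / 987.325251 = 4.287063

Answer: Convexity = 4.2871


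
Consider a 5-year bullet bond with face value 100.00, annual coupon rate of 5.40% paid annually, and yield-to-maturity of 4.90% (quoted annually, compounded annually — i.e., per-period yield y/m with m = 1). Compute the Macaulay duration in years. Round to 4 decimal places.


Answer: Macaulay duration = 4.5192 years

Derivation:
Coupon per period c = face * coupon_rate / m = 5.400000
Periods per year m = 1; per-period yield y/m = 0.049000
Number of cashflows N = 5
Cashflows (t years, CF_t, discount factor 1/(1+y/m)^(m*t), PV):
  t = 1.0000: CF_t = 5.400000, DF = 0.953289, PV = 5.147760
  t = 2.0000: CF_t = 5.400000, DF = 0.908760, PV = 4.907302
  t = 3.0000: CF_t = 5.400000, DF = 0.866310, PV = 4.678076
  t = 4.0000: CF_t = 5.400000, DF = 0.825844, PV = 4.459558
  t = 5.0000: CF_t = 105.400000, DF = 0.787268, PV = 82.978040
Price P = sum_t PV_t = 102.170735
Macaulay numerator sum_t t * PV_t:
  t * PV_t at t = 1.0000: 5.147760
  t * PV_t at t = 2.0000: 9.814604
  t * PV_t at t = 3.0000: 14.034229
  t * PV_t at t = 4.0000: 17.838232
  t * PV_t at t = 5.0000: 414.890198
Macaulay duration D = (sum_t t * PV_t) / P = 461.725022 / 102.170735 = 4.519151


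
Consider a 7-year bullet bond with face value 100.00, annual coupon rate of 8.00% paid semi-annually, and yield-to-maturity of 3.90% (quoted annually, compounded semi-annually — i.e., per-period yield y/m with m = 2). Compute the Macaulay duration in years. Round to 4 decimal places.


Answer: Macaulay duration = 5.6746 years

Derivation:
Coupon per period c = face * coupon_rate / m = 4.000000
Periods per year m = 2; per-period yield y/m = 0.019500
Number of cashflows N = 14
Cashflows (t years, CF_t, discount factor 1/(1+y/m)^(m*t), PV):
  t = 0.5000: CF_t = 4.000000, DF = 0.980873, PV = 3.923492
  t = 1.0000: CF_t = 4.000000, DF = 0.962112, PV = 3.848447
  t = 1.5000: CF_t = 4.000000, DF = 0.943709, PV = 3.774838
  t = 2.0000: CF_t = 4.000000, DF = 0.925659, PV = 3.702636
  t = 2.5000: CF_t = 4.000000, DF = 0.907954, PV = 3.631816
  t = 3.0000: CF_t = 4.000000, DF = 0.890588, PV = 3.562350
  t = 3.5000: CF_t = 4.000000, DF = 0.873553, PV = 3.494213
  t = 4.0000: CF_t = 4.000000, DF = 0.856845, PV = 3.427379
  t = 4.5000: CF_t = 4.000000, DF = 0.840456, PV = 3.361824
  t = 5.0000: CF_t = 4.000000, DF = 0.824380, PV = 3.297522
  t = 5.5000: CF_t = 4.000000, DF = 0.808613, PV = 3.234450
  t = 6.0000: CF_t = 4.000000, DF = 0.793146, PV = 3.172585
  t = 6.5000: CF_t = 4.000000, DF = 0.777976, PV = 3.111903
  t = 7.0000: CF_t = 104.000000, DF = 0.763095, PV = 79.361911
Price P = sum_t PV_t = 124.905366
Macaulay numerator sum_t t * PV_t:
  t * PV_t at t = 0.5000: 1.961746
  t * PV_t at t = 1.0000: 3.848447
  t * PV_t at t = 1.5000: 5.662257
  t * PV_t at t = 2.0000: 7.405273
  t * PV_t at t = 2.5000: 9.079540
  t * PV_t at t = 3.0000: 10.687051
  t * PV_t at t = 3.5000: 12.229746
  t * PV_t at t = 4.0000: 13.709517
  t * PV_t at t = 4.5000: 15.128206
  t * PV_t at t = 5.0000: 16.487610
  t * PV_t at t = 5.5000: 17.789476
  t * PV_t at t = 6.0000: 19.035508
  t * PV_t at t = 6.5000: 20.227367
  t * PV_t at t = 7.0000: 555.533378
Macaulay duration D = (sum_t t * PV_t) / P = 708.785121 / 124.905366 = 5.674577
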